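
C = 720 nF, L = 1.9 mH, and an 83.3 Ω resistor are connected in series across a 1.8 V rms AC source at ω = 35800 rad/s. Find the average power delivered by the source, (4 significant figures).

34.63 mW

X_L = ωL = 68.02 Ω
X_C = 1/(ωC) = 38.80 Ω
Net reactance X = X_L − X_C = 29.22 Ω
Z = 83.30 + j29.22 Ω
|Z| = √(83.30² + 29.22²) = 88.28 Ω
∠Z = arctan(29.22/83.30) = 19.33°
I = V/|Z| = 20.39 mA
P = VI cos φ = 1.8 × 0.02039 × cos(19.33°) = 34.63 mW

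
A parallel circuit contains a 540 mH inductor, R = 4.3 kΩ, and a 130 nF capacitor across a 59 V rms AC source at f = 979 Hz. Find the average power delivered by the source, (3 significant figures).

ω = 2πf = 6151 rad/s
X_L = ωL = 3320 Ω
X_C = 1/(ωC) = 1250 Ω
Parallel: admittances add. Y = 1/R + 1/(jωL) + jωC
Y = (0.000233 + j0.000499) S
|Y| = 0.000550 S → |Z| = 1/|Y| = 1820 Ω, ∠Z = −∠Y = -65.0°
I = V/|Z| = 32.5 mA
P = VI cos φ = 59 × 0.0325 × cos(-65.0°) = 810 mW

810 mW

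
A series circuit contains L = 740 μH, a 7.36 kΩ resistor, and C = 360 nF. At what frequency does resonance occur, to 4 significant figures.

9.751 kHz

ω₀ = 1/√(LC) = 1/√(0.00074 × 3.6e-07) = 61270 rad/s
f₀ = ω₀/(2π) = 9.751 kHz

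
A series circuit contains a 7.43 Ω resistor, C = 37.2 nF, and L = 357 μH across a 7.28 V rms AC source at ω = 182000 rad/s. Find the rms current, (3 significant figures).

X_L = ωL = 65.0 Ω
X_C = 1/(ωC) = 148 Ω
Net reactance X = X_L − X_C = -82.7 Ω
Z = 7.43 − j82.7 Ω
|Z| = √(7.43² + 82.7²) = 83.1 Ω
I = V/|Z| = 7.28/83.1 = 87.6 mA

87.6 mA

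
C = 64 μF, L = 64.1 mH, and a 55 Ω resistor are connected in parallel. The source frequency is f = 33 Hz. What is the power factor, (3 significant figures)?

ω = 2πf = 207.3 rad/s
X_L = ωL = 13.3 Ω
X_C = 1/(ωC) = 75.4 Ω
Parallel: admittances add. Y = 1/R + 1/(jωL) + jωC
Y = (0.0182 − j0.0620) S
|Y| = 0.0646 S → |Z| = 1/|Y| = 15.5 Ω, ∠Z = −∠Y = 73.6°
cos φ = cos(73.6°) = 0.282

0.282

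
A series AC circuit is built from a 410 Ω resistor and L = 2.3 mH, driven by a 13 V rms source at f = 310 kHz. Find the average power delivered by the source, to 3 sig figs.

ω = 2πf = 1.948e+06 rad/s
X_L = ωL = 4480 Ω
Z = 410 + j4480 Ω
|Z| = √(410² + 4480²) = 4500 Ω
∠Z = arctan(4480/410) = 84.8°
I = V/|Z| = 2.89 mA
P = VI cos φ = 13 × 0.00289 × cos(84.8°) = 3.42 mW

3.42 mW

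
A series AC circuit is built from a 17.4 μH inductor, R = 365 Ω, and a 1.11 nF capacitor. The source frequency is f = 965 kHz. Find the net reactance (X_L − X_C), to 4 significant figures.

-43.08 Ω

ω = 2πf = 6.063e+06 rad/s
X_L = ωL = 105.5 Ω
X_C = 1/(ωC) = 148.6 Ω
X = 105.5 − 148.6 = -43.08 Ω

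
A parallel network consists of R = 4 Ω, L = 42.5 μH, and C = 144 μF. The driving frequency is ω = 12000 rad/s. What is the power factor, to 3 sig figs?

X_L = ωL = 0.510 Ω
X_C = 1/(ωC) = 0.579 Ω
Parallel: admittances add. Y = 1/R + 1/(jωL) + jωC
Y = (0.250 − j0.233) S
|Y| = 0.342 S → |Z| = 1/|Y| = 2.93 Ω, ∠Z = −∠Y = 43.0°
cos φ = cos(43.0°) = 0.732

0.732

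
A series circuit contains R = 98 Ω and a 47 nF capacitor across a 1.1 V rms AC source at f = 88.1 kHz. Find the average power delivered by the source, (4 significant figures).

10.70 mW

ω = 2πf = 553500 rad/s
X_C = 1/(ωC) = 38.44 Ω
Z = 98.00 − j38.44 Ω
|Z| = √(98.00² + 38.44²) = 105.3 Ω
∠Z = arctan(-38.44/98.00) = -21.42°
I = V/|Z| = 10.45 mA
P = VI cos φ = 1.1 × 0.01045 × cos(-21.42°) = 10.70 mW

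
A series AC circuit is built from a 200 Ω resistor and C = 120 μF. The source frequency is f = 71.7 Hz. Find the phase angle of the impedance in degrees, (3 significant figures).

-5.28°

ω = 2πf = 450.5 rad/s
X_C = 1/(ωC) = 18.5 Ω
Z = 200 − j18.5 Ω
|Z| = √(200² + 18.5²) = 201 Ω
∠Z = arctan(-18.5/200) = -5.28°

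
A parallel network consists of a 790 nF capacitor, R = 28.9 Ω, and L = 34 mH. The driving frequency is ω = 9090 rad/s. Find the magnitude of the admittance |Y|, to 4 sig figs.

X_L = ωL = 309.1 Ω
X_C = 1/(ωC) = 139.3 Ω
Parallel: admittances add. Y = 1/R + 1/(jωL) + jωC
Y = (0.03460 + j0.003945) S
|Y| = 0.03483 S → |Z| = 1/|Y| = 28.71 Ω, ∠Z = −∠Y = -6.505°

34.83 mS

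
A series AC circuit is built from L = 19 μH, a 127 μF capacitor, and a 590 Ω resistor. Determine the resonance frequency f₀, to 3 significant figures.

3.24 kHz

ω₀ = 1/√(LC) = 1/√(1.9e-05 × 0.000127) = 20360 rad/s
f₀ = ω₀/(2π) = 3.24 kHz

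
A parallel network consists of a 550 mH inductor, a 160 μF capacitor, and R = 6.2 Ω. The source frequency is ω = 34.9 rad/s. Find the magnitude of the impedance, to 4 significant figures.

X_L = ωL = 19.20 Ω
X_C = 1/(ωC) = 179.1 Ω
Parallel: admittances add. Y = 1/R + 1/(jωL) + jωC
Y = (0.1613 − j0.04651) S
|Y| = 0.1679 S → |Z| = 1/|Y| = 5.957 Ω, ∠Z = −∠Y = 16.09°

5.957 Ω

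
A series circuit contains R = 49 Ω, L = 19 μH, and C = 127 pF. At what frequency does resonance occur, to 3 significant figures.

ω₀ = 1/√(LC) = 1/√(1.9e-05 × 1.27e-10) = 2.036e+07 rad/s
f₀ = ω₀/(2π) = 3.24 MHz

3.24 MHz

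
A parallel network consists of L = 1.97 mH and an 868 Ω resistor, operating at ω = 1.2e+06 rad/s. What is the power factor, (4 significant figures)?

0.9387

X_L = ωL = 2364 Ω
Parallel: admittances add. Y = 1/R + 1/(jωL)
Y = (0.001152 − j0.0004230) S
|Y| = 0.001227 S → |Z| = 1/|Y| = 814.8 Ω, ∠Z = −∠Y = 20.16°
cos φ = cos(20.16°) = 0.9387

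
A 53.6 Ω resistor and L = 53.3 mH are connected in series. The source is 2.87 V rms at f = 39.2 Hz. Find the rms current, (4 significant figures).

ω = 2πf = 246.3 rad/s
X_L = ωL = 13.13 Ω
Z = 53.60 + j13.13 Ω
|Z| = √(53.60² + 13.13²) = 55.18 Ω
I = V/|Z| = 2.87/55.18 = 52.01 mA

52.01 mA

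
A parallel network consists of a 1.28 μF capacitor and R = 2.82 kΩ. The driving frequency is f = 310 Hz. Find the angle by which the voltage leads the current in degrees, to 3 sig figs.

-81.9°

ω = 2πf = 1948 rad/s
X_C = 1/(ωC) = 401 Ω
Parallel: admittances add. Y = 1/R + jωC
Y = (0.000355 + j0.00249) S
|Y| = 0.00252 S → |Z| = 1/|Y| = 397 Ω, ∠Z = −∠Y = -81.9°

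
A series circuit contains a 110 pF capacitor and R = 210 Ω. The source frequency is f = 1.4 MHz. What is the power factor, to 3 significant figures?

0.199

ω = 2πf = 8.796e+06 rad/s
X_C = 1/(ωC) = 1030 Ω
Z = 210 − j1030 Ω
|Z| = √(210² + 1030²) = 1050 Ω
∠Z = arctan(-1030/210) = -78.5°
cos φ = cos(-78.5°) = 0.199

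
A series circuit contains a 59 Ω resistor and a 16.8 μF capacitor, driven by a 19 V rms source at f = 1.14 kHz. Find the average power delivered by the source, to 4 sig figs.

6.000 W

ω = 2πf = 7163 rad/s
X_C = 1/(ωC) = 8.310 Ω
Z = 59.00 − j8.310 Ω
|Z| = √(59.00² + 8.310²) = 59.58 Ω
∠Z = arctan(-8.310/59.00) = -8.017°
I = V/|Z| = 318.9 mA
P = VI cos φ = 19 × 0.3189 × cos(-8.017°) = 6.000 W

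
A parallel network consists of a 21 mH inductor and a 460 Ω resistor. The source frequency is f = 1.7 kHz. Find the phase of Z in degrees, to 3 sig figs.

ω = 2πf = 10680 rad/s
X_L = ωL = 224 Ω
Parallel: admittances add. Y = 1/R + 1/(jωL)
Y = (0.00217 − j0.00446) S
|Y| = 0.00496 S → |Z| = 1/|Y| = 202 Ω, ∠Z = −∠Y = 64.0°

64.0°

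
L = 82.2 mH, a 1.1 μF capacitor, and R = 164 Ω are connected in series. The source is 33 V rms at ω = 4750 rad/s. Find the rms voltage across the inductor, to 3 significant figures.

50.0 V

X_L = ωL = 390 Ω
X_C = 1/(ωC) = 191 Ω
Net reactance X = X_L − X_C = 199 Ω
Z = 164 + j199 Ω
|Z| = √(164² + 199²) = 258 Ω
I = V/|Z| = 128 mA
V_L = I·|Z_L| = 0.128 × 390 = 50.0 V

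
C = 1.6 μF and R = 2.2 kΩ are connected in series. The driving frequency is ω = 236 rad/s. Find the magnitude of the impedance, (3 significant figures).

X_C = 1/(ωC) = 2650 Ω
Z = 2200 − j2650 Ω
|Z| = √(2200² + 2650²) = 3440 Ω

3440 Ω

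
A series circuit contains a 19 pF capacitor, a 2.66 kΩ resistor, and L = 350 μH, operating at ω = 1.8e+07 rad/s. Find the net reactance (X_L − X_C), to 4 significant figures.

X_L = ωL = 6300 Ω
X_C = 1/(ωC) = 2924 Ω
X = 6300 − 2924 = 3376 Ω

3376 Ω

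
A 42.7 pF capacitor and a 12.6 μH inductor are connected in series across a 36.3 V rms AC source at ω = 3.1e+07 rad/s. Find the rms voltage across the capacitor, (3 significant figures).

X_L = ωL = 391 Ω
X_C = 1/(ωC) = 755 Ω
Net reactance X = X_L − X_C = -365 Ω
Z = − j365 Ω
|Z| = √(0² + 365²) = 365 Ω
I = V/|Z| = 99.5 mA
V_C = I·|Z_C| = 0.0995 × 755 = 75.2 V

75.2 V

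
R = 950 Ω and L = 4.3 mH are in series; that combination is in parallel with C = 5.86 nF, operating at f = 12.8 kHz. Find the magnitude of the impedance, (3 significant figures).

ω = 2πf = 80420 rad/s
X_L = ωL = 346 Ω
X_C = 1/(ωC) = 2120 Ω
Branch 1 (R+jX_L): Z₁ = 950 + j346 Ω, |Z₁| = 1010 Ω
Branch 2 (−jX_C): Z₂ = −j2120 Ω
Parallel: Z = Z₁Z₂/(Z₁+Z₂), |Z| = 1070 Ω, ∠Z = -8.14°

1070 Ω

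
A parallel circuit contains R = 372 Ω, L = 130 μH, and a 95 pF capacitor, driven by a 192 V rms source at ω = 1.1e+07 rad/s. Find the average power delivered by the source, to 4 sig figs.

X_L = ωL = 1430 Ω
X_C = 1/(ωC) = 956.9 Ω
Parallel: admittances add. Y = 1/R + 1/(jωL) + jωC
Y = (0.002688 + j0.0003457) S
|Y| = 0.002710 S → |Z| = 1/|Y| = 369.0 Ω, ∠Z = −∠Y = -7.328°
I = V/|Z| = 520.4 mA
P = VI cos φ = 192 × 0.5204 × cos(-7.328°) = 99.10 W

99.10 W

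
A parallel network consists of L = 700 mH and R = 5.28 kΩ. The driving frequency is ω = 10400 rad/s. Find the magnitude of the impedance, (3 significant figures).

X_L = ωL = 7280 Ω
Parallel: admittances add. Y = 1/R + 1/(jωL)
Y = (0.000189 − j0.000137) S
|Y| = 0.000234 S → |Z| = 1/|Y| = 4270 Ω, ∠Z = −∠Y = 36.0°

4270 Ω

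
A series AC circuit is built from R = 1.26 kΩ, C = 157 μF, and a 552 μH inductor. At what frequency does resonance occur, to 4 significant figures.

ω₀ = 1/√(LC) = 1/√(0.000552 × 0.000157) = 3397 rad/s
f₀ = ω₀/(2π) = 540.6 Hz

540.6 Hz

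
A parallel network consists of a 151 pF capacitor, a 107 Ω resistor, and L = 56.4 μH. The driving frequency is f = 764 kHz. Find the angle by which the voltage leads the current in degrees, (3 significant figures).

ω = 2πf = 4.8e+06 rad/s
X_L = ωL = 271 Ω
X_C = 1/(ωC) = 1380 Ω
Parallel: admittances add. Y = 1/R + 1/(jωL) + jωC
Y = (0.00935 − j0.00297) S
|Y| = 0.00981 S → |Z| = 1/|Y| = 102 Ω, ∠Z = −∠Y = 17.6°

17.6°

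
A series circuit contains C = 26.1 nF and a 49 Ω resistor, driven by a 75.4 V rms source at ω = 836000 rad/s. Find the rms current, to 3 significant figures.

1.12 A

X_C = 1/(ωC) = 45.8 Ω
Z = 49.0 − j45.8 Ω
|Z| = √(49.0² + 45.8²) = 67.1 Ω
I = V/|Z| = 75.4/67.1 = 1.12 A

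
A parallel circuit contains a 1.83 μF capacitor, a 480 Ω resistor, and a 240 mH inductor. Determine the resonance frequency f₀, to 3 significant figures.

240 Hz

ω₀ = 1/√(LC) = 1/√(0.24 × 1.83e-06) = 1509 rad/s
f₀ = ω₀/(2π) = 240 Hz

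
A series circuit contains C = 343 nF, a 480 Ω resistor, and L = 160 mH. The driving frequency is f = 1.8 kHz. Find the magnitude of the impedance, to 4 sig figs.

ω = 2πf = 11310 rad/s
X_L = ωL = 1810 Ω
X_C = 1/(ωC) = 257.8 Ω
Net reactance X = X_L − X_C = 1552 Ω
Z = 480.0 + j1552 Ω
|Z| = √(480.0² + 1552²) = 1624 Ω

1624 Ω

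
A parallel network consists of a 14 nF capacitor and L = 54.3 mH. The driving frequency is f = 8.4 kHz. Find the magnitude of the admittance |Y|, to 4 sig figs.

ω = 2πf = 52780 rad/s
X_L = ωL = 2866 Ω
X_C = 1/(ωC) = 1353 Ω
Parallel: admittances add. Y = 1/(jωL) + jωC
Y = (0 + j0.0003900) S
|Y| = 0.0003900 S → |Z| = 1/|Y| = 2564 Ω, ∠Z = −∠Y = -90.00°

390.0 μS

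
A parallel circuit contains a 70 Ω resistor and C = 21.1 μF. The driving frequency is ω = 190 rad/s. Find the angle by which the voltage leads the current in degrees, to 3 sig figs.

X_C = 1/(ωC) = 249 Ω
Parallel: admittances add. Y = 1/R + jωC
Y = (0.0143 + j0.00401) S
|Y| = 0.0148 S → |Z| = 1/|Y| = 67.4 Ω, ∠Z = −∠Y = -15.7°

-15.7°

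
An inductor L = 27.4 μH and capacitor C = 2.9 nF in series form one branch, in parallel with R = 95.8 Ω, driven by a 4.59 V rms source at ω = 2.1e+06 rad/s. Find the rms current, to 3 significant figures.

X_L = ωL = 57.5 Ω
X_C = 1/(ωC) = 164 Ω
Branch 1: Z₁ = R = 95.8 Ω
Branch 2 (series LC): Z₂ = j(X_L − X_C) = −j107 Ω
Parallel: Z = Z₁Z₂/(Z₁+Z₂), |Z| = 71.3 Ω, ∠Z = -41.9°
I = V/|Z| = 4.59/71.3 = 64.4 mA

64.4 mA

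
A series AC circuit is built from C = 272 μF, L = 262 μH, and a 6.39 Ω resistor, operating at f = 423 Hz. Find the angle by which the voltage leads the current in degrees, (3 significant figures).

ω = 2πf = 2658 rad/s
X_L = ωL = 0.696 Ω
X_C = 1/(ωC) = 1.38 Ω
Net reactance X = X_L − X_C = -0.687 Ω
Z = 6.39 − j0.687 Ω
|Z| = √(6.39² + 0.687²) = 6.43 Ω
∠Z = arctan(-0.687/6.39) = -6.14°

-6.14°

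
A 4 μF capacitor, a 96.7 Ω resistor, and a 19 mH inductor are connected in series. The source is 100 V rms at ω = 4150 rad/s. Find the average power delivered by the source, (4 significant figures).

99.72 W

X_L = ωL = 78.85 Ω
X_C = 1/(ωC) = 60.24 Ω
Net reactance X = X_L − X_C = 18.61 Ω
Z = 96.70 + j18.61 Ω
|Z| = √(96.70² + 18.61²) = 98.47 Ω
∠Z = arctan(18.61/96.70) = 10.89°
I = V/|Z| = 1.015 A
P = VI cos φ = 100 × 1.015 × cos(10.89°) = 99.72 W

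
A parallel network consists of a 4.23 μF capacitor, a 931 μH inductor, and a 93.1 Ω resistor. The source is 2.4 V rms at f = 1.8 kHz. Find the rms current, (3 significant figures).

116 mA

ω = 2πf = 11310 rad/s
X_L = ωL = 10.5 Ω
X_C = 1/(ωC) = 20.9 Ω
Parallel: admittances add. Y = 1/R + 1/(jωL) + jωC
Y = (0.0107 − j0.0471) S
|Y| = 0.0483 S → |Z| = 1/|Y| = 20.7 Ω, ∠Z = −∠Y = 77.2°
I = V/|Z| = 2.4/20.7 = 116 mA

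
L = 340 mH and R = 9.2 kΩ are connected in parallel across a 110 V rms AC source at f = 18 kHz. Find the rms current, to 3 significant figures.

12.3 mA

ω = 2πf = 113100 rad/s
X_L = ωL = 38500 Ω
Parallel: admittances add. Y = 1/R + 1/(jωL)
Y = (0.000109 − j2.6e-05) S
|Y| = 0.000112 S → |Z| = 1/|Y| = 8950 Ω, ∠Z = −∠Y = 13.5°
I = V/|Z| = 110/8950 = 12.3 mA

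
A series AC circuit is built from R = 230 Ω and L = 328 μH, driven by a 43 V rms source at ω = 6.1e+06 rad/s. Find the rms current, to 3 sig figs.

21.4 mA

X_L = ωL = 2000 Ω
Z = 230 + j2000 Ω
|Z| = √(230² + 2000²) = 2010 Ω
I = V/|Z| = 43/2010 = 21.4 mA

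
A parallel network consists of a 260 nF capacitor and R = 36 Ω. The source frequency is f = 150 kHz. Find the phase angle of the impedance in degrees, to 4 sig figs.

-83.53°

ω = 2πf = 942500 rad/s
X_C = 1/(ωC) = 4.081 Ω
Parallel: admittances add. Y = 1/R + jωC
Y = (0.02778 + j0.2450) S
|Y| = 0.2466 S → |Z| = 1/|Y| = 4.055 Ω, ∠Z = −∠Y = -83.53°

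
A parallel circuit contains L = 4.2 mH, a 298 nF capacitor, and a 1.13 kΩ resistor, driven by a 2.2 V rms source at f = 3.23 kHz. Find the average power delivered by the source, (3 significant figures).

ω = 2πf = 20290 rad/s
X_L = ωL = 85.2 Ω
X_C = 1/(ωC) = 165 Ω
Parallel: admittances add. Y = 1/R + 1/(jωL) + jωC
Y = (0.000885 − j0.00568) S
|Y| = 0.00575 S → |Z| = 1/|Y| = 174 Ω, ∠Z = −∠Y = 81.2°
I = V/|Z| = 12.7 mA
P = VI cos φ = 2.2 × 0.0127 × cos(81.2°) = 4.28 mW

4.28 mW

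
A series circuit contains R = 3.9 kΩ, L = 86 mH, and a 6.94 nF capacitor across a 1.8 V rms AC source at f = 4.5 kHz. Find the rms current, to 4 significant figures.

381.1 μA

ω = 2πf = 28270 rad/s
X_L = ωL = 2432 Ω
X_C = 1/(ωC) = 5096 Ω
Net reactance X = X_L − X_C = -2665 Ω
Z = 3900 − j2665 Ω
|Z| = √(3900² + 2665²) = 4723 Ω
I = V/|Z| = 1.8/4723 = 381.1 μA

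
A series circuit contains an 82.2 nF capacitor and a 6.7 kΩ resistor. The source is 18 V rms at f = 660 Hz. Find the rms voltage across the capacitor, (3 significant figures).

7.22 V

ω = 2πf = 4147 rad/s
X_C = 1/(ωC) = 2930 Ω
Z = 6700 − j2930 Ω
|Z| = √(6700² + 2930²) = 7310 Ω
I = V/|Z| = 2.46 mA
V_C = I·|Z_C| = 0.00246 × 2930 = 7.22 V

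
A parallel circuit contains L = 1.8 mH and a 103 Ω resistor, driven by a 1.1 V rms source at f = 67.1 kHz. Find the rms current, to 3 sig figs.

ω = 2πf = 421600 rad/s
X_L = ωL = 759 Ω
Parallel: admittances add. Y = 1/R + 1/(jωL)
Y = (0.00971 − j0.00132) S
|Y| = 0.00980 S → |Z| = 1/|Y| = 102 Ω, ∠Z = −∠Y = 7.73°
I = V/|Z| = 1.1/102 = 10.8 mA

10.8 mA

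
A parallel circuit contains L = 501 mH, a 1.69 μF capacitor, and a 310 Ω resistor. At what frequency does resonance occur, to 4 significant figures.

ω₀ = 1/√(LC) = 1/√(0.501 × 1.69e-06) = 1087 rad/s
f₀ = ω₀/(2π) = 173.0 Hz

173.0 Hz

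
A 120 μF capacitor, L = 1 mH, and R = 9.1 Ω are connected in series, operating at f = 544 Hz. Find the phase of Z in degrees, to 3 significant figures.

ω = 2πf = 3418 rad/s
X_L = ωL = 3.42 Ω
X_C = 1/(ωC) = 2.44 Ω
Net reactance X = X_L − X_C = 0.980 Ω
Z = 9.10 + j0.980 Ω
|Z| = √(9.10² + 0.980²) = 9.15 Ω
∠Z = arctan(0.980/9.10) = 6.15°

6.15°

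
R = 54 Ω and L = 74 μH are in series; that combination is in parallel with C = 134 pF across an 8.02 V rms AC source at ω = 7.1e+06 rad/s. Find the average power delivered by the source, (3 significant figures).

12.5 mW

X_L = ωL = 525 Ω
X_C = 1/(ωC) = 1050 Ω
Branch 1 (R+jX_L): Z₁ = 54.0 + j525 Ω, |Z₁| = 528 Ω
Branch 2 (−jX_C): Z₂ = −j1050 Ω
Parallel: Z = Z₁Z₂/(Z₁+Z₂), |Z| = 1050 Ω, ∠Z = 78.3°
I = V/|Z| = 7.63 mA
P = VI cos φ = 8.02 × 0.00763 × cos(78.3°) = 12.5 mW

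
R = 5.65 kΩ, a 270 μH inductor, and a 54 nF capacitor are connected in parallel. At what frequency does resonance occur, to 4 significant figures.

41.68 kHz

ω₀ = 1/√(LC) = 1/√(0.00027 × 5.4e-08) = 261900 rad/s
f₀ = ω₀/(2π) = 41.68 kHz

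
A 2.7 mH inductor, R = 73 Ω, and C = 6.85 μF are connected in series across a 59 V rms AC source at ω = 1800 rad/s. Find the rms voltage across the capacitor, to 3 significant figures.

X_L = ωL = 4.86 Ω
X_C = 1/(ωC) = 81.1 Ω
Net reactance X = X_L − X_C = -76.2 Ω
Z = 73.0 − j76.2 Ω
|Z| = √(73.0² + 76.2²) = 106 Ω
I = V/|Z| = 559 mA
V_C = I·|Z_C| = 0.559 × 81.1 = 45.3 V

45.3 V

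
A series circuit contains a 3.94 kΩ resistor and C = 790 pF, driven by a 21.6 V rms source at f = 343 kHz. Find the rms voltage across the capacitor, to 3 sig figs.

ω = 2πf = 2.155e+06 rad/s
X_C = 1/(ωC) = 587 Ω
Z = 3940 − j587 Ω
|Z| = √(3940² + 587²) = 3980 Ω
I = V/|Z| = 5.42 mA
V_C = I·|Z_C| = 0.00542 × 587 = 3.18 V

3.18 V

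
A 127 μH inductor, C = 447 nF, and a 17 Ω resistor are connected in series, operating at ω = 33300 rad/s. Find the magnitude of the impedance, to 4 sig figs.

65.21 Ω

X_L = ωL = 4.229 Ω
X_C = 1/(ωC) = 67.18 Ω
Net reactance X = X_L − X_C = -62.95 Ω
Z = 17.00 − j62.95 Ω
|Z| = √(17.00² + 62.95²) = 65.21 Ω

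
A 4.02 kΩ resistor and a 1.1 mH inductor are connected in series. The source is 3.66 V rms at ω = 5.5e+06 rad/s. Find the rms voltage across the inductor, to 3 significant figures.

3.05 V

X_L = ωL = 6050 Ω
Z = 4020 + j6050 Ω
|Z| = √(4020² + 6050²) = 7260 Ω
I = V/|Z| = 504 μA
V_L = I·|Z_L| = 0.000504 × 6050 = 3.05 V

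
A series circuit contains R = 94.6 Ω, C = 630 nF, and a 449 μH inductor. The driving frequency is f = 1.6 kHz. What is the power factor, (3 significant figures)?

0.525

ω = 2πf = 10050 rad/s
X_L = ωL = 4.51 Ω
X_C = 1/(ωC) = 158 Ω
Net reactance X = X_L − X_C = -153 Ω
Z = 94.6 − j153 Ω
|Z| = √(94.6² + 153²) = 180 Ω
∠Z = arctan(-153/94.6) = -58.3°
cos φ = cos(-58.3°) = 0.525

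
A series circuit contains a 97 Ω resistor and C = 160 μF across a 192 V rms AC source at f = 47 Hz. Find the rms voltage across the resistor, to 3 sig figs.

188 V

ω = 2πf = 295.3 rad/s
X_C = 1/(ωC) = 21.2 Ω
Z = 97.0 − j21.2 Ω
|Z| = √(97.0² + 21.2²) = 99.3 Ω
I = V/|Z| = 1.93 A
V_R = I·|Z_R| = 1.93 × 97.0 = 188 V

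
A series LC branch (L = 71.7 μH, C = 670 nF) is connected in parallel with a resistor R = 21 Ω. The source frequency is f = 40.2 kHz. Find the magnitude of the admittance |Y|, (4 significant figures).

94.79 mS

ω = 2πf = 252600 rad/s
X_L = ωL = 18.11 Ω
X_C = 1/(ωC) = 5.909 Ω
Branch 1: Z₁ = R = 21.00 Ω
Branch 2 (series LC): Z₂ = j(X_L − X_C) = j12.20 Ω
Parallel: Z = Z₁Z₂/(Z₁+Z₂), |Z| = 10.55 Ω, ∠Z = 59.84°
|Y| = 1/|Z| = 94.79 mS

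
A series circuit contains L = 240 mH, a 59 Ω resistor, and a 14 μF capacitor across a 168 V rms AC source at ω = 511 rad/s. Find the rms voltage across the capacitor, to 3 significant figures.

X_L = ωL = 123 Ω
X_C = 1/(ωC) = 140 Ω
Net reactance X = X_L − X_C = -17.1 Ω
Z = 59.0 − j17.1 Ω
|Z| = √(59.0² + 17.1²) = 61.4 Ω
I = V/|Z| = 2.73 A
V_C = I·|Z_C| = 2.73 × 140 = 382 V

382 V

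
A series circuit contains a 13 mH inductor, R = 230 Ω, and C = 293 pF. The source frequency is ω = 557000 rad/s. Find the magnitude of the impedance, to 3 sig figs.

1140 Ω

X_L = ωL = 7240 Ω
X_C = 1/(ωC) = 6130 Ω
Net reactance X = X_L − X_C = 1110 Ω
Z = 230 + j1110 Ω
|Z| = √(230² + 1110²) = 1140 Ω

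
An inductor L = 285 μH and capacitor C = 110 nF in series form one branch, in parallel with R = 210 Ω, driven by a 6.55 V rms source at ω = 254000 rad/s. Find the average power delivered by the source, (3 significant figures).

X_L = ωL = 72.4 Ω
X_C = 1/(ωC) = 35.8 Ω
Branch 1: Z₁ = R = 210 Ω
Branch 2 (series LC): Z₂ = j(X_L − X_C) = j36.6 Ω
Parallel: Z = Z₁Z₂/(Z₁+Z₂), |Z| = 36.1 Ω, ∠Z = 80.1°
I = V/|Z| = 182 mA
P = VI cos φ = 6.55 × 0.182 × cos(80.1°) = 204 mW

204 mW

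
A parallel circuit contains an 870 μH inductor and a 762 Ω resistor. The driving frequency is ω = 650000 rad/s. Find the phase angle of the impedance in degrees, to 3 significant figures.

X_L = ωL = 566 Ω
Parallel: admittances add. Y = 1/R + 1/(jωL)
Y = (0.00131 − j0.00177) S
|Y| = 0.00220 S → |Z| = 1/|Y| = 454 Ω, ∠Z = −∠Y = 53.4°

53.4°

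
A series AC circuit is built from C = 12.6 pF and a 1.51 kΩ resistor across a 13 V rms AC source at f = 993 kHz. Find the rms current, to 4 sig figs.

ω = 2πf = 6.239e+06 rad/s
X_C = 1/(ωC) = 12720 Ω
Z = 1510 − j12720 Ω
|Z| = √(1510² + 12720²) = 12810 Ω
I = V/|Z| = 13/12810 = 1.015 mA

1.015 mA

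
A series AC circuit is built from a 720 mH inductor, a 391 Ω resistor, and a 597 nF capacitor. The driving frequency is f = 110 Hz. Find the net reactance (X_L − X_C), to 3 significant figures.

-1930 Ω

ω = 2πf = 691.2 rad/s
X_L = ωL = 498 Ω
X_C = 1/(ωC) = 2420 Ω
X = 498 − 2420 = -1930 Ω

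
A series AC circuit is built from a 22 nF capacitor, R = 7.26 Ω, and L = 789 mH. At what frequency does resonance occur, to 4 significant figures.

1.208 kHz

ω₀ = 1/√(LC) = 1/√(0.789 × 2.2e-08) = 7590 rad/s
f₀ = ω₀/(2π) = 1.208 kHz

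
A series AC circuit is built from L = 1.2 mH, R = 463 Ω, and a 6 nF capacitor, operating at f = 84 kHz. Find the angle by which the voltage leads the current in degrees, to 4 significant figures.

34.45°

ω = 2πf = 527800 rad/s
X_L = ωL = 633.3 Ω
X_C = 1/(ωC) = 315.8 Ω
Net reactance X = X_L − X_C = 317.6 Ω
Z = 463.0 + j317.6 Ω
|Z| = √(463.0² + 317.6²) = 561.4 Ω
∠Z = arctan(317.6/463.0) = 34.45°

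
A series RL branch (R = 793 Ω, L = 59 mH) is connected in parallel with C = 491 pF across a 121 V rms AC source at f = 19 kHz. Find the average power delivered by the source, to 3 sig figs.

ω = 2πf = 119400 rad/s
X_L = ωL = 7040 Ω
X_C = 1/(ωC) = 17100 Ω
Branch 1 (R+jX_L): Z₁ = 793 + j7040 Ω, |Z₁| = 7090 Ω
Branch 2 (−jX_C): Z₂ = −j17100 Ω
Parallel: Z = Z₁Z₂/(Z₁+Z₂), |Z| = 12000 Ω, ∠Z = 79.0°
I = V/|Z| = 10.1 mA
P = VI cos φ = 121 × 0.0101 × cos(79.0°) = 231 mW

231 mW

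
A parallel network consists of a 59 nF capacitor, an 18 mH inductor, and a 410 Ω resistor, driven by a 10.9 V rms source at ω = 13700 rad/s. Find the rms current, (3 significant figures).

X_L = ωL = 247 Ω
X_C = 1/(ωC) = 1240 Ω
Parallel: admittances add. Y = 1/R + 1/(jωL) + jωC
Y = (0.00244 − j0.00325) S
|Y| = 0.00406 S → |Z| = 1/|Y| = 246 Ω, ∠Z = −∠Y = 53.1°
I = V/|Z| = 10.9/246 = 44.3 mA

44.3 mA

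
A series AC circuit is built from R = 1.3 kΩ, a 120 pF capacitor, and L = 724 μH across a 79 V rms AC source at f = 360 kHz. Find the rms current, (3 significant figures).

ω = 2πf = 2.262e+06 rad/s
X_L = ωL = 1640 Ω
X_C = 1/(ωC) = 3680 Ω
Net reactance X = X_L − X_C = -2050 Ω
Z = 1300 − j2050 Ω
|Z| = √(1300² + 2050²) = 2420 Ω
I = V/|Z| = 79/2420 = 32.6 mA

32.6 mA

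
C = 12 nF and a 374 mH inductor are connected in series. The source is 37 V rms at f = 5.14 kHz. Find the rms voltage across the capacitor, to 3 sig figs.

ω = 2πf = 32300 rad/s
X_L = ωL = 12100 Ω
X_C = 1/(ωC) = 2580 Ω
Net reactance X = X_L − X_C = 9500 Ω
Z = j9500 Ω
|Z| = √(0² + 9500²) = 9500 Ω
I = V/|Z| = 3.90 mA
V_C = I·|Z_C| = 0.00390 × 2580 = 10.1 V

10.1 V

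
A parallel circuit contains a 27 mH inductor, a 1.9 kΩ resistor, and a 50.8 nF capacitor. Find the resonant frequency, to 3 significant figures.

ω₀ = 1/√(LC) = 1/√(0.027 × 5.08e-08) = 27000 rad/s
f₀ = ω₀/(2π) = 4.30 kHz

4.30 kHz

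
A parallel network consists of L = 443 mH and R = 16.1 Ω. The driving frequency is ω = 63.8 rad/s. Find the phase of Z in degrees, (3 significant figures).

X_L = ωL = 28.3 Ω
Parallel: admittances add. Y = 1/R + 1/(jωL)
Y = (0.0621 − j0.0354) S
|Y| = 0.0715 S → |Z| = 1/|Y| = 14.0 Ω, ∠Z = −∠Y = 29.7°

29.7°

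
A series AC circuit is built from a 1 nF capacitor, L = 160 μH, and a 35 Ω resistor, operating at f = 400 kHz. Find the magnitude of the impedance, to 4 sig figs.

35.26 Ω

ω = 2πf = 2.513e+06 rad/s
X_L = ωL = 402.1 Ω
X_C = 1/(ωC) = 397.9 Ω
Net reactance X = X_L − X_C = 4.237 Ω
Z = 35.00 + j4.237 Ω
|Z| = √(35.00² + 4.237²) = 35.26 Ω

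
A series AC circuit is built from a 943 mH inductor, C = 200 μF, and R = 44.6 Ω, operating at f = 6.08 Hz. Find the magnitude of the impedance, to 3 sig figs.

ω = 2πf = 38.20 rad/s
X_L = ωL = 36.0 Ω
X_C = 1/(ωC) = 131 Ω
Net reactance X = X_L − X_C = -94.9 Ω
Z = 44.6 − j94.9 Ω
|Z| = √(44.6² + 94.9²) = 105 Ω

105 Ω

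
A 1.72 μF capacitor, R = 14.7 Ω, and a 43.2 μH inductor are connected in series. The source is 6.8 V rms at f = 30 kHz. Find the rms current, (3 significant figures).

437 mA

ω = 2πf = 188500 rad/s
X_L = ωL = 8.14 Ω
X_C = 1/(ωC) = 3.08 Ω
Net reactance X = X_L − X_C = 5.06 Ω
Z = 14.7 + j5.06 Ω
|Z| = √(14.7² + 5.06²) = 15.5 Ω
I = V/|Z| = 6.8/15.5 = 437 mA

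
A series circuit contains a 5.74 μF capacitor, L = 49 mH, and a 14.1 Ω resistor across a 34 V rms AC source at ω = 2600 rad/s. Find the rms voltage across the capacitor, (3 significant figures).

36.7 V

X_L = ωL = 127 Ω
X_C = 1/(ωC) = 67.0 Ω
Net reactance X = X_L − X_C = 60.4 Ω
Z = 14.1 + j60.4 Ω
|Z| = √(14.1² + 60.4²) = 62.0 Ω
I = V/|Z| = 548 mA
V_C = I·|Z_C| = 0.548 × 67.0 = 36.7 V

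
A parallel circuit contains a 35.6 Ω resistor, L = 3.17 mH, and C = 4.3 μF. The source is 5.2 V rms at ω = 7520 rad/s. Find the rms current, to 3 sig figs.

154 mA

X_L = ωL = 23.8 Ω
X_C = 1/(ωC) = 30.9 Ω
Parallel: admittances add. Y = 1/R + 1/(jωL) + jωC
Y = (0.0281 − j0.00961) S
|Y| = 0.0297 S → |Z| = 1/|Y| = 33.7 Ω, ∠Z = −∠Y = 18.9°
I = V/|Z| = 5.2/33.7 = 154 mA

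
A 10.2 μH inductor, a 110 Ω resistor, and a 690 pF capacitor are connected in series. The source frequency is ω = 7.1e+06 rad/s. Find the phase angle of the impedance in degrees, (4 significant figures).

X_L = ωL = 72.42 Ω
X_C = 1/(ωC) = 204.1 Ω
Net reactance X = X_L − X_C = -131.7 Ω
Z = 110.0 − j131.7 Ω
|Z| = √(110.0² + 131.7²) = 171.6 Ω
∠Z = arctan(-131.7/110.0) = -50.13°

-50.13°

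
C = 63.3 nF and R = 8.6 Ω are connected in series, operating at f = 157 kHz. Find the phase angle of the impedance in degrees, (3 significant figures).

-61.8°

ω = 2πf = 986500 rad/s
X_C = 1/(ωC) = 16.0 Ω
Z = 8.60 − j16.0 Ω
|Z| = √(8.60² + 16.0²) = 18.2 Ω
∠Z = arctan(-16.0/8.60) = -61.8°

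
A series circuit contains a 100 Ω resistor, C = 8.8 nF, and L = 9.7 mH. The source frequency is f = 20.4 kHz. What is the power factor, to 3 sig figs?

0.270

ω = 2πf = 128200 rad/s
X_L = ωL = 1240 Ω
X_C = 1/(ωC) = 887 Ω
Net reactance X = X_L − X_C = 357 Ω
Z = 100 + j357 Ω
|Z| = √(100² + 357²) = 371 Ω
∠Z = arctan(357/100) = 74.3°
cos φ = cos(74.3°) = 0.270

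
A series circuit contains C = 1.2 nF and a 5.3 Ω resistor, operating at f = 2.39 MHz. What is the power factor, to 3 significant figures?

ω = 2πf = 1.502e+07 rad/s
X_C = 1/(ωC) = 55.5 Ω
Z = 5.30 − j55.5 Ω
|Z| = √(5.30² + 55.5²) = 55.7 Ω
∠Z = arctan(-55.5/5.30) = -84.5°
cos φ = cos(-84.5°) = 0.0951

0.0951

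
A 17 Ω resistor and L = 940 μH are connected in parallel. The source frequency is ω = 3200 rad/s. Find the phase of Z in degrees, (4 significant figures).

79.97°

X_L = ωL = 3.008 Ω
Parallel: admittances add. Y = 1/R + 1/(jωL)
Y = (0.05882 − j0.3324) S
|Y| = 0.3376 S → |Z| = 1/|Y| = 2.962 Ω, ∠Z = −∠Y = 79.97°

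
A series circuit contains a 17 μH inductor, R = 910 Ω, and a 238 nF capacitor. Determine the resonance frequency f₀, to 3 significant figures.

79.1 kHz

ω₀ = 1/√(LC) = 1/√(1.7e-05 × 2.38e-07) = 497100 rad/s
f₀ = ω₀/(2π) = 79.1 kHz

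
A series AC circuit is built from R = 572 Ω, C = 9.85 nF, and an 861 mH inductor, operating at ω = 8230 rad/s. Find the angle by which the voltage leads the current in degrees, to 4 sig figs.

-83.78°

X_L = ωL = 7086 Ω
X_C = 1/(ωC) = 12340 Ω
Net reactance X = X_L − X_C = -5250 Ω
Z = 572.0 − j5250 Ω
|Z| = √(572.0² + 5250²) = 5281 Ω
∠Z = arctan(-5250/572.0) = -83.78°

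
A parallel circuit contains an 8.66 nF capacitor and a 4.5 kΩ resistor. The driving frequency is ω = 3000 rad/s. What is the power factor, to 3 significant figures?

0.993

X_C = 1/(ωC) = 38500 Ω
Parallel: admittances add. Y = 1/R + jωC
Y = (0.000222 + j2.6e-05) S
|Y| = 0.000224 S → |Z| = 1/|Y| = 4470 Ω, ∠Z = −∠Y = -6.67°
cos φ = cos(-6.67°) = 0.993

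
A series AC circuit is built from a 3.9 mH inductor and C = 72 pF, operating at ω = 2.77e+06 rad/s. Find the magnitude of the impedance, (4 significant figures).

X_L = ωL = 10800 Ω
X_C = 1/(ωC) = 5014 Ω
Net reactance X = X_L − X_C = 5789 Ω
Z = j5789 Ω
|Z| = √(0² + 5789²) = 5789 Ω

5789 Ω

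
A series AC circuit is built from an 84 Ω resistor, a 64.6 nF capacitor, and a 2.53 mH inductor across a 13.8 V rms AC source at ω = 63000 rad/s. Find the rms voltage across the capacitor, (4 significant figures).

X_L = ωL = 159.4 Ω
X_C = 1/(ωC) = 245.7 Ω
Net reactance X = X_L − X_C = -86.32 Ω
Z = 84.00 − j86.32 Ω
|Z| = √(84.00² + 86.32²) = 120.4 Ω
I = V/|Z| = 114.6 mA
V_C = I·|Z_C| = 0.1146 × 245.7 = 28.15 V

28.15 V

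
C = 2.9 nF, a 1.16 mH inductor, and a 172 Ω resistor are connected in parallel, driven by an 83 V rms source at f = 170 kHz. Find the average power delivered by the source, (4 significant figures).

ω = 2πf = 1.068e+06 rad/s
X_L = ωL = 1239 Ω
X_C = 1/(ωC) = 322.8 Ω
Parallel: admittances add. Y = 1/R + 1/(jωL) + jωC
Y = (0.005814 + j0.002291) S
|Y| = 0.006249 S → |Z| = 1/|Y| = 160.0 Ω, ∠Z = −∠Y = -21.50°
I = V/|Z| = 518.7 mA
P = VI cos φ = 83 × 0.5187 × cos(-21.50°) = 40.05 W

40.05 W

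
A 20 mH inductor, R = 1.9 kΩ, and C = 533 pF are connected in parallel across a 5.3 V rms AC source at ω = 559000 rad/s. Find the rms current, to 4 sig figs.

X_L = ωL = 11180 Ω
X_C = 1/(ωC) = 3356 Ω
Parallel: admittances add. Y = 1/R + 1/(jωL) + jωC
Y = (0.0005263 + j0.0002085) S
|Y| = 0.0005661 S → |Z| = 1/|Y| = 1766 Ω, ∠Z = −∠Y = -21.61°
I = V/|Z| = 5.3/1766 = 3.000 mA

3.000 mA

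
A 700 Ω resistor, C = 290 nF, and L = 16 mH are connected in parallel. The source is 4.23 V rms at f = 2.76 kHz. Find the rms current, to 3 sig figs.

8.54 mA

ω = 2πf = 17340 rad/s
X_L = ωL = 277 Ω
X_C = 1/(ωC) = 199 Ω
Parallel: admittances add. Y = 1/R + 1/(jωL) + jωC
Y = (0.00143 + j0.00143) S
|Y| = 0.00202 S → |Z| = 1/|Y| = 496 Ω, ∠Z = −∠Y = -44.9°
I = V/|Z| = 4.23/496 = 8.54 mA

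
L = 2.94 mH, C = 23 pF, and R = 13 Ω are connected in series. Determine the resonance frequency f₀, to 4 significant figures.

ω₀ = 1/√(LC) = 1/√(0.00294 × 2.3e-11) = 3.846e+06 rad/s
f₀ = ω₀/(2π) = 612.0 kHz

612.0 kHz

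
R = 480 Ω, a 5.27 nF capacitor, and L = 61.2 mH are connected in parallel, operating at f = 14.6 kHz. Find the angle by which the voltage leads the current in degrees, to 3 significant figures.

-8.34°

ω = 2πf = 91730 rad/s
X_L = ωL = 5610 Ω
X_C = 1/(ωC) = 2070 Ω
Parallel: admittances add. Y = 1/R + 1/(jωL) + jωC
Y = (0.00208 + j0.000305) S
|Y| = 0.00211 S → |Z| = 1/|Y| = 475 Ω, ∠Z = −∠Y = -8.34°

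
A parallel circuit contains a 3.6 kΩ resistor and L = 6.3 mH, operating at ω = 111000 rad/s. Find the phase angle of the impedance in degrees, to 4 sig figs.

X_L = ωL = 699.3 Ω
Parallel: admittances add. Y = 1/R + 1/(jωL)
Y = (0.0002778 − j0.001430) S
|Y| = 0.001457 S → |Z| = 1/|Y| = 686.5 Ω, ∠Z = −∠Y = 79.01°

79.01°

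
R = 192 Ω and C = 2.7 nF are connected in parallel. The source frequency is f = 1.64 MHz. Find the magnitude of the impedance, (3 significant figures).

ω = 2πf = 1.03e+07 rad/s
X_C = 1/(ωC) = 35.9 Ω
Parallel: admittances add. Y = 1/R + jωC
Y = (0.00521 + j0.0278) S
|Y| = 0.0283 S → |Z| = 1/|Y| = 35.3 Ω, ∠Z = −∠Y = -79.4°

35.3 Ω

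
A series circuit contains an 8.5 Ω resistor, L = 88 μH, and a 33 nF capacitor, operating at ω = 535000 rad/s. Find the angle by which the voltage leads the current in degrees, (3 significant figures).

X_L = ωL = 47.1 Ω
X_C = 1/(ωC) = 56.6 Ω
Net reactance X = X_L − X_C = -9.56 Ω
Z = 8.50 − j9.56 Ω
|Z| = √(8.50² + 9.56²) = 12.8 Ω
∠Z = arctan(-9.56/8.50) = -48.4°

-48.4°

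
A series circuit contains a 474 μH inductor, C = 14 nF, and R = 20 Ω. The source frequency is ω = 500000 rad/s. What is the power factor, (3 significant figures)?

0.208

X_L = ωL = 237 Ω
X_C = 1/(ωC) = 143 Ω
Net reactance X = X_L − X_C = 94.1 Ω
Z = 20.0 + j94.1 Ω
|Z| = √(20.0² + 94.1²) = 96.2 Ω
∠Z = arctan(94.1/20.0) = 78.0°
cos φ = cos(78.0°) = 0.208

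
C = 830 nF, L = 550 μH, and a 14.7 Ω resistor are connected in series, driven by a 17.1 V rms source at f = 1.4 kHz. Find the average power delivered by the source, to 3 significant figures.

ω = 2πf = 8796 rad/s
X_L = ωL = 4.84 Ω
X_C = 1/(ωC) = 137 Ω
Net reactance X = X_L − X_C = -132 Ω
Z = 14.7 − j132 Ω
|Z| = √(14.7² + 132²) = 133 Ω
∠Z = arctan(-132/14.7) = -83.7°
I = V/|Z| = 129 mA
P = VI cos φ = 17.1 × 0.129 × cos(-83.7°) = 243 mW

243 mW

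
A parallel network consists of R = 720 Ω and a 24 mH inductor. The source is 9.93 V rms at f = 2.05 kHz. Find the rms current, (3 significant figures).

ω = 2πf = 12880 rad/s
X_L = ωL = 309 Ω
Parallel: admittances add. Y = 1/R + 1/(jωL)
Y = (0.00139 − j0.00323) S
|Y| = 0.00352 S → |Z| = 1/|Y| = 284 Ω, ∠Z = −∠Y = 66.8°
I = V/|Z| = 9.93/284 = 35.0 mA

35.0 mA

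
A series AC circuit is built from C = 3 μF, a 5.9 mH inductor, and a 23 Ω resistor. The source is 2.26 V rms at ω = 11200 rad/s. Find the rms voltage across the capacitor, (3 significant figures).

X_L = ωL = 66.1 Ω
X_C = 1/(ωC) = 29.8 Ω
Net reactance X = X_L − X_C = 36.3 Ω
Z = 23.0 + j36.3 Ω
|Z| = √(23.0² + 36.3²) = 43.0 Ω
I = V/|Z| = 52.6 mA
V_C = I·|Z_C| = 0.0526 × 29.8 = 1.56 V

1.56 V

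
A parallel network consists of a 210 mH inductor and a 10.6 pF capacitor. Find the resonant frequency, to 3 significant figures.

107 kHz

ω₀ = 1/√(LC) = 1/√(0.21 × 1.06e-11) = 670300 rad/s
f₀ = ω₀/(2π) = 107 kHz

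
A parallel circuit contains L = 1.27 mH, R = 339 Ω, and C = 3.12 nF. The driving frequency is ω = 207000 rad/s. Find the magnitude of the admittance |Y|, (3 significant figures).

X_L = ωL = 263 Ω
X_C = 1/(ωC) = 1550 Ω
Parallel: admittances add. Y = 1/R + 1/(jωL) + jωC
Y = (0.00295 − j0.00316) S
|Y| = 0.00432 S → |Z| = 1/|Y| = 231 Ω, ∠Z = −∠Y = 47.0°

4.32 mS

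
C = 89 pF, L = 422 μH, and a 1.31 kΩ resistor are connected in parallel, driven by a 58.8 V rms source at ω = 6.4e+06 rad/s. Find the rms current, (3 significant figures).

46.4 mA

X_L = ωL = 2700 Ω
X_C = 1/(ωC) = 1760 Ω
Parallel: admittances add. Y = 1/R + 1/(jωL) + jωC
Y = (0.000763 + j0.000199) S
|Y| = 0.000789 S → |Z| = 1/|Y| = 1270 Ω, ∠Z = −∠Y = -14.6°
I = V/|Z| = 58.8/1270 = 46.4 mA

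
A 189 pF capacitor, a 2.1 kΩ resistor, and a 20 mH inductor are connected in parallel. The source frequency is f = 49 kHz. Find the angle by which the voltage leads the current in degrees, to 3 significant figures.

12.3°

ω = 2πf = 307900 rad/s
X_L = ωL = 6160 Ω
X_C = 1/(ωC) = 17200 Ω
Parallel: admittances add. Y = 1/R + 1/(jωL) + jωC
Y = (0.000476 − j0.000104) S
|Y| = 0.000487 S → |Z| = 1/|Y| = 2050 Ω, ∠Z = −∠Y = 12.3°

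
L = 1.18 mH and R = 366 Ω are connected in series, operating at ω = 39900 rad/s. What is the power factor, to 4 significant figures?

0.9918

X_L = ωL = 47.08 Ω
Z = 366.0 + j47.08 Ω
|Z| = √(366.0² + 47.08²) = 369.0 Ω
∠Z = arctan(47.08/366.0) = 7.330°
cos φ = cos(7.330°) = 0.9918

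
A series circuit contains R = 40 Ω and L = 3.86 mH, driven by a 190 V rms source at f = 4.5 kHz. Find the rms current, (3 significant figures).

1.63 A

ω = 2πf = 28270 rad/s
X_L = ωL = 109 Ω
Z = 40.0 + j109 Ω
|Z| = √(40.0² + 109²) = 116 Ω
I = V/|Z| = 190/116 = 1.63 A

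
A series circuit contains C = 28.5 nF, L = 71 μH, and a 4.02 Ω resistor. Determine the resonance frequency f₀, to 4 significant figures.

111.9 kHz

ω₀ = 1/√(LC) = 1/√(7.1e-05 × 2.85e-08) = 703000 rad/s
f₀ = ω₀/(2π) = 111.9 kHz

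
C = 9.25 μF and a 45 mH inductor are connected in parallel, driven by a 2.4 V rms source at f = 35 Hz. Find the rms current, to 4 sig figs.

237.6 mA

ω = 2πf = 219.9 rad/s
X_L = ωL = 9.896 Ω
X_C = 1/(ωC) = 491.6 Ω
Parallel: admittances add. Y = 1/(jωL) + jωC
Y = (0 − j0.09902) S
|Y| = 0.09902 S → |Z| = 1/|Y| = 10.10 Ω, ∠Z = −∠Y = 90.00°
I = V/|Z| = 2.4/10.10 = 237.6 mA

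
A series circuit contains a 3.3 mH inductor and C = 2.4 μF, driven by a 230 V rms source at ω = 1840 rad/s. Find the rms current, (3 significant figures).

1.04 A

X_L = ωL = 6.07 Ω
X_C = 1/(ωC) = 226 Ω
Net reactance X = X_L − X_C = -220 Ω
Z = − j220 Ω
|Z| = √(0² + 220²) = 220 Ω
I = V/|Z| = 230/220 = 1.04 A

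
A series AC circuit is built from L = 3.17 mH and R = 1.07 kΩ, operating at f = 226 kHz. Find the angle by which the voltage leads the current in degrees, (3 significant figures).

ω = 2πf = 1.42e+06 rad/s
X_L = ωL = 4500 Ω
Z = 1070 + j4500 Ω
|Z| = √(1070² + 4500²) = 4630 Ω
∠Z = arctan(4500/1070) = 76.6°

76.6°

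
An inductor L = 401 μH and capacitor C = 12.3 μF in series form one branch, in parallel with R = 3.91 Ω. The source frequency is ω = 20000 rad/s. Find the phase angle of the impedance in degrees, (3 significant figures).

X_L = ωL = 8.02 Ω
X_C = 1/(ωC) = 4.07 Ω
Branch 1: Z₁ = R = 3.91 Ω
Branch 2 (series LC): Z₂ = j(X_L − X_C) = j3.95 Ω
Parallel: Z = Z₁Z₂/(Z₁+Z₂), |Z| = 2.78 Ω, ∠Z = 44.7°

44.7°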